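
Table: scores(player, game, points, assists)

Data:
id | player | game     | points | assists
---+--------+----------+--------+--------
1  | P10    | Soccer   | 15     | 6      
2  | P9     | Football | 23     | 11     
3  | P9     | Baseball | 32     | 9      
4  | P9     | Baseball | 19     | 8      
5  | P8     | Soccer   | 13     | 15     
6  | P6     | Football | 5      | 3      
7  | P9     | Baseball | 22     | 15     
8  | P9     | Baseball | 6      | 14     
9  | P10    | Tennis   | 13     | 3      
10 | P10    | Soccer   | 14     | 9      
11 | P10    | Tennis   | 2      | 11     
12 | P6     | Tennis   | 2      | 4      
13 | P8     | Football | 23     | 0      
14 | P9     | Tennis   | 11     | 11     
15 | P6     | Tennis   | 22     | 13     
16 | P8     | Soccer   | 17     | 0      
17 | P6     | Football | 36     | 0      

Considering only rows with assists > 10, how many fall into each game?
SELECT game, COUNT(*)
FROM scores
WHERE assists > 10
GROUP BY game

Note: WHERE filters rows before grouping.

Result:
  Baseball: 2
  Football: 1
  Soccer: 1
  Tennis: 3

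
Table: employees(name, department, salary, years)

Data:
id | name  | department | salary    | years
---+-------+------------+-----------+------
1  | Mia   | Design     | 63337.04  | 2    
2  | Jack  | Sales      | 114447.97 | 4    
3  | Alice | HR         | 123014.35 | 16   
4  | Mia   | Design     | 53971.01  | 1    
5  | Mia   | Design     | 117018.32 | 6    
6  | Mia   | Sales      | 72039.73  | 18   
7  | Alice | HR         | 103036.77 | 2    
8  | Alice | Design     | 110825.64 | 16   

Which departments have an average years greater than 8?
SELECT department, AVG(years)
FROM employees
GROUP BY department
HAVING AVG(years) > 8

Result:
  HR: avg=9.00
  Sales: avg=11.00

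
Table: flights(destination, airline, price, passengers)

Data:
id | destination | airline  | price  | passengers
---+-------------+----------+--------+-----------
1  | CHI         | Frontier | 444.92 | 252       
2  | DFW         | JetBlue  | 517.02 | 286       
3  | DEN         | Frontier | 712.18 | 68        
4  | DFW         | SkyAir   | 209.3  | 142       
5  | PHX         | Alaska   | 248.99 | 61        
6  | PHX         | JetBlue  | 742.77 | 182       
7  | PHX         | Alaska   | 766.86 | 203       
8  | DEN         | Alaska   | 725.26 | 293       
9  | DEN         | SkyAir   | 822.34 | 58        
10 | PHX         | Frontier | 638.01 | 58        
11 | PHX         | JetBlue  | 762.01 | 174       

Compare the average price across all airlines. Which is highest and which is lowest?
SELECT airline, AVG(price)
FROM flights
GROUP BY airline
ORDER BY AVG(price)

All groups:
  SkyAir: 515.82
  Alaska: 580.37
  Frontier: 598.37
  JetBlue: 673.93

Highest: JetBlue (673.93)
Lowest: SkyAir (515.82)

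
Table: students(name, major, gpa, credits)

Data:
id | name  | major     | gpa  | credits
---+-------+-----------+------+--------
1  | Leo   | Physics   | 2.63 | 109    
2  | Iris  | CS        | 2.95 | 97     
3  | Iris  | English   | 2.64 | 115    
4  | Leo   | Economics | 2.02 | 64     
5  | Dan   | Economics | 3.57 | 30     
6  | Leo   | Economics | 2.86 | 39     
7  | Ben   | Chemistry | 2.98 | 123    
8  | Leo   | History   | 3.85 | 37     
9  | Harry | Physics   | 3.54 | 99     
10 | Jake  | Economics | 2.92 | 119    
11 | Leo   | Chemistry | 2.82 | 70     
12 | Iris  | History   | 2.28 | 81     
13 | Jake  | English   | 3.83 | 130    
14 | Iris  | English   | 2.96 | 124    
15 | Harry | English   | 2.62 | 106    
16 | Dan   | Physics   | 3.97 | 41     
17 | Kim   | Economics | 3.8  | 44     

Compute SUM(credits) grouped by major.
SELECT major, SUM(credits) as result
FROM students
GROUP BY major

Result:
  CS: 97
  Chemistry: 193
  Economics: 296
  English: 475
  History: 118
  Physics: 249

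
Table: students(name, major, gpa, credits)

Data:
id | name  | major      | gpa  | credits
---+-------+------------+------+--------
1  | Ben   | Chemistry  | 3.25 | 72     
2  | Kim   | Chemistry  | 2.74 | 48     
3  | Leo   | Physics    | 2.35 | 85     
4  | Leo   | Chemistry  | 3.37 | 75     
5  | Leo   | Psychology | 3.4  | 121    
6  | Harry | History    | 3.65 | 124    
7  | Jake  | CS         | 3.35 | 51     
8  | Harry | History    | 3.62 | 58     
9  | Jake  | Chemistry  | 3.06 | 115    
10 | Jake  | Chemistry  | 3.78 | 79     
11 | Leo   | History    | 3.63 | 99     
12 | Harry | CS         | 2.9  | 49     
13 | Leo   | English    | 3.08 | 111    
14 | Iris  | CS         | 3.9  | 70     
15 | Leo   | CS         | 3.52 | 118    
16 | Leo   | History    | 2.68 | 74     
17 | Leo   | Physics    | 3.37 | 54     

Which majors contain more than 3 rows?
SELECT major, COUNT(*) as cnt
FROM students
GROUP BY major
HAVING COUNT(*) > 3

Result:
  CS: 4
  Chemistry: 5
  History: 4

Note: HAVING filters groups after aggregation, WHERE filters rows before.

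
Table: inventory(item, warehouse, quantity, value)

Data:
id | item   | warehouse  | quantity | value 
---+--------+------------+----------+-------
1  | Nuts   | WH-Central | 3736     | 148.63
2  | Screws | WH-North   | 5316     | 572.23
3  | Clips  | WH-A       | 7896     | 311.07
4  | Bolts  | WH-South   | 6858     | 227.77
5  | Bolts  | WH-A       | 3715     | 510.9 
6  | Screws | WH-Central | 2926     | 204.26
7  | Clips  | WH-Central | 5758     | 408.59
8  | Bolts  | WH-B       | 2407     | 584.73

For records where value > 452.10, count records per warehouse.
SELECT warehouse, COUNT(*)
FROM inventory
WHERE value > 452.10
GROUP BY warehouse

Note: WHERE filters rows before grouping.

Result:
  WH-A: 1
  WH-B: 1
  WH-North: 1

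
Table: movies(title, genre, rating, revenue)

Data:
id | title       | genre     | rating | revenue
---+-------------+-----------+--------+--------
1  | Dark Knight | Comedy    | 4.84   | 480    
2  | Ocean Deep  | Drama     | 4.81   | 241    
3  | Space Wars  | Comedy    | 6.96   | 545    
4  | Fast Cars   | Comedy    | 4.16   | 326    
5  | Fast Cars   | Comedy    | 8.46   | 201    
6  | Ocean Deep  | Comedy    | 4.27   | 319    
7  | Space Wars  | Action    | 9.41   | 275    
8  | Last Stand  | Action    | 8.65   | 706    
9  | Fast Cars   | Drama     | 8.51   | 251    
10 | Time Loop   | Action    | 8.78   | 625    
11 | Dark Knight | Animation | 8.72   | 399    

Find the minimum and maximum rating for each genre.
SELECT genre, MIN(rating), MAX(rating)
FROM movies
GROUP BY genre

Result:
  Action: min=8.65, max=9.41
  Animation: min=8.72, max=8.72
  Comedy: min=4.16, max=8.46
  Drama: min=4.81, max=8.51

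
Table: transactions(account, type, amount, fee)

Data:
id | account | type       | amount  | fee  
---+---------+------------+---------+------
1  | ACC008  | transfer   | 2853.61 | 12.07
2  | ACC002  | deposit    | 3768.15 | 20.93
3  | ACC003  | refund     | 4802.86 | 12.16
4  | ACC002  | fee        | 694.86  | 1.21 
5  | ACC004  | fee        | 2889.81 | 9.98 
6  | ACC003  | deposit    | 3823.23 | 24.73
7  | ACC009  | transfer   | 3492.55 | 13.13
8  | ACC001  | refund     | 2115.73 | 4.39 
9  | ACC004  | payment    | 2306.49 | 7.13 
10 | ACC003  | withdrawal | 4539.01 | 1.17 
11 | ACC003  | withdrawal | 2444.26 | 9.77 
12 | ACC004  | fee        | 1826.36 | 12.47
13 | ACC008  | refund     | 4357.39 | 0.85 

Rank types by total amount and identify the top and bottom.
SELECT type, SUM(amount)
FROM transactions
GROUP BY type
ORDER BY SUM(amount)

All groups:
  payment: 2306.49
  fee: 5411.03
  transfer: 6346.16
  withdrawal: 6983.27
  deposit: 7591.38
  refund: 11275.98

Highest: refund (11275.98)
Lowest: payment (2306.49)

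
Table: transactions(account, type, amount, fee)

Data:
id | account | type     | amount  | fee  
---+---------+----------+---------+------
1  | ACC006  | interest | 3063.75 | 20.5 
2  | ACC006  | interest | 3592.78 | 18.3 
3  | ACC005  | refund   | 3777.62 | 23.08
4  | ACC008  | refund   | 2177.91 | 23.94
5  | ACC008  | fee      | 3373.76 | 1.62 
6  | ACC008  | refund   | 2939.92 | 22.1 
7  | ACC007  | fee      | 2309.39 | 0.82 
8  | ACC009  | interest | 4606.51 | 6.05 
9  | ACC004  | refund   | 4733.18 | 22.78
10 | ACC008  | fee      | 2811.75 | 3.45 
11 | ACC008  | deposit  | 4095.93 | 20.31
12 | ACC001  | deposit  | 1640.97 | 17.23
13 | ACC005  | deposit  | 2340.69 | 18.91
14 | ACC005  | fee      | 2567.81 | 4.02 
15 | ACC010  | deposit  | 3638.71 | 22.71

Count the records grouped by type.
SELECT type, COUNT(*) as count
FROM transactions
GROUP BY type

Result:
  deposit: 4
  fee: 4
  interest: 3
  refund: 4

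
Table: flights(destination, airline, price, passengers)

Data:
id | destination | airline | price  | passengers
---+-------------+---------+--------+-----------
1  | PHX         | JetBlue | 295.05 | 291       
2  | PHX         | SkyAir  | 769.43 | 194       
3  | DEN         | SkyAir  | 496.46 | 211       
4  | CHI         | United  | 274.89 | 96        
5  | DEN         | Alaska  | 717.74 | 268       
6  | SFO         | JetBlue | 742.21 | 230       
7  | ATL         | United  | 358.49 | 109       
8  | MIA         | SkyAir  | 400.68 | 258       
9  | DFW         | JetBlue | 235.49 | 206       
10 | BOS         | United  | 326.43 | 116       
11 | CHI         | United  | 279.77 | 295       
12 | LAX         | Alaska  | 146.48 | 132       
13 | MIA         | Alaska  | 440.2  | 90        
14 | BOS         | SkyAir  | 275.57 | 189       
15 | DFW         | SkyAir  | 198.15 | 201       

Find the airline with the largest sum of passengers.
SELECT airline, SUM(passengers) as val
FROM flights
GROUP BY airline
ORDER BY val DESC
LIMIT 1

Result: SkyAir with sum(passengers) = 1053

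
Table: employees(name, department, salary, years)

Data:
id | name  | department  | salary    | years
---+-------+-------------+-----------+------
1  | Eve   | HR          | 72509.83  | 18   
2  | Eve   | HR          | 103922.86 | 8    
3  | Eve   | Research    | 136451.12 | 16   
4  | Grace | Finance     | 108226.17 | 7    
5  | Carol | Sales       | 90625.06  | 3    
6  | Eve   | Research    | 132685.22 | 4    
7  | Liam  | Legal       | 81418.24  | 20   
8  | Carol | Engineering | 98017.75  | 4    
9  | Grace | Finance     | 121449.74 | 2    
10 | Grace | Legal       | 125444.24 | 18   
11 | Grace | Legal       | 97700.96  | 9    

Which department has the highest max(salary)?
SELECT department, MAX(salary) as val
FROM employees
GROUP BY department
ORDER BY val DESC
LIMIT 1

Result: Research with max(salary) = 136451.12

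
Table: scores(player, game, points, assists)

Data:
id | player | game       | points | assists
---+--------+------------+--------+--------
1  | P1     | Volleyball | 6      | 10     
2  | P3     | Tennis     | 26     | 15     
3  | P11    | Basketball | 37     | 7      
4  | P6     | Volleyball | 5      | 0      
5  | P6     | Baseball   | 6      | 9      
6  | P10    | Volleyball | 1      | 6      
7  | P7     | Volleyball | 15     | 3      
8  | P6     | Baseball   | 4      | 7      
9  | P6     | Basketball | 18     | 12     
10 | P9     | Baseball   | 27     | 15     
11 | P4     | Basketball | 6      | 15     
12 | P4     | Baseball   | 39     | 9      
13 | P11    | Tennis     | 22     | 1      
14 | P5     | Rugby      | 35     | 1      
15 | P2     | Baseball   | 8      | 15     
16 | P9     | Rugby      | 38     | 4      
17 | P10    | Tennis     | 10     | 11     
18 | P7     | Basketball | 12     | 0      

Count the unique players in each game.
SELECT game, COUNT(DISTINCT player)
FROM scores
GROUP BY game

Result:
  Baseball: 4 distinct
  Basketball: 4 distinct
  Rugby: 2 distinct
  Tennis: 3 distinct
  Volleyball: 4 distinct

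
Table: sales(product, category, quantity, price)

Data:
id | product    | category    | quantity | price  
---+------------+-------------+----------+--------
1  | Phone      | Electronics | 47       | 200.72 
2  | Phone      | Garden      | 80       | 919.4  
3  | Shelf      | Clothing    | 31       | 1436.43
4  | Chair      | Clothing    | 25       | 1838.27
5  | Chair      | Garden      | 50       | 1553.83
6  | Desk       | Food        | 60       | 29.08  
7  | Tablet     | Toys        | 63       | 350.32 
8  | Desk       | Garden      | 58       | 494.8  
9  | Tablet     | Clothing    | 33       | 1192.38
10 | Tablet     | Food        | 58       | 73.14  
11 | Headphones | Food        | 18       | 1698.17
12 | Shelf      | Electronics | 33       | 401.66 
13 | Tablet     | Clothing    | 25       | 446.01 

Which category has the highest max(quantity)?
SELECT category, MAX(quantity) as val
FROM sales
GROUP BY category
ORDER BY val DESC
LIMIT 1

Result: Garden with max(quantity) = 80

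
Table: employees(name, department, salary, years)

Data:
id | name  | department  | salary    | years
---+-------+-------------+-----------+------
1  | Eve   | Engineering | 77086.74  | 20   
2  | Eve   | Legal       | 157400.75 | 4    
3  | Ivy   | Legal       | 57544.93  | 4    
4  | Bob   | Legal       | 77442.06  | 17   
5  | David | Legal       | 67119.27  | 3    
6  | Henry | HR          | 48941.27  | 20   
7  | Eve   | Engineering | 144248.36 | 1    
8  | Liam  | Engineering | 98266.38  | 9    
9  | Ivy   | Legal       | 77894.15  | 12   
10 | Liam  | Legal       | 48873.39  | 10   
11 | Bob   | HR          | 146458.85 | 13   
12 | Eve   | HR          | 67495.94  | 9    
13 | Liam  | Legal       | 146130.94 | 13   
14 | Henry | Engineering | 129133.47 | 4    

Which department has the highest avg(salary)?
SELECT department, AVG(salary) as val
FROM employees
GROUP BY department
ORDER BY val DESC
LIMIT 1

Result: Engineering with avg(salary) = 112183.74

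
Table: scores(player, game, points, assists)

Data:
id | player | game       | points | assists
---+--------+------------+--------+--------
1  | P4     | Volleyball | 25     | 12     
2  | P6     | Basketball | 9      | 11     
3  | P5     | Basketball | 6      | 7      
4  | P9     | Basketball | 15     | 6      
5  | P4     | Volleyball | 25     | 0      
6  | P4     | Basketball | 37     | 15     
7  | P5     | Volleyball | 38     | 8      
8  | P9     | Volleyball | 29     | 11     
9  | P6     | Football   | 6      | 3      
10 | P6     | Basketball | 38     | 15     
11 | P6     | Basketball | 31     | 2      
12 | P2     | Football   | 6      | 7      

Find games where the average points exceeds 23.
SELECT game, AVG(points)
FROM scores
GROUP BY game
HAVING AVG(points) > 23

Result:
  Volleyball: avg=29.25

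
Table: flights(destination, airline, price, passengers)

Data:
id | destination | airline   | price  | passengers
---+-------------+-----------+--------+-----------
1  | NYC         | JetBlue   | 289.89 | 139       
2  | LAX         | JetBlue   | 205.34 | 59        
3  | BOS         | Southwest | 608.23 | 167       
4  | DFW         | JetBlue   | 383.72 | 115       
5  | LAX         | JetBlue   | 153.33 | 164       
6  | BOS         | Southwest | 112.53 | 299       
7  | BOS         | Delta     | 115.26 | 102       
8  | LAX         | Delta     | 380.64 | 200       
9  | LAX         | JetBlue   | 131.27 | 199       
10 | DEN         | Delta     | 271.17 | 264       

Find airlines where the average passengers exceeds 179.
SELECT airline, AVG(passengers)
FROM flights
GROUP BY airline
HAVING AVG(passengers) > 179

Result:
  Delta: avg=188.67
  Southwest: avg=233.00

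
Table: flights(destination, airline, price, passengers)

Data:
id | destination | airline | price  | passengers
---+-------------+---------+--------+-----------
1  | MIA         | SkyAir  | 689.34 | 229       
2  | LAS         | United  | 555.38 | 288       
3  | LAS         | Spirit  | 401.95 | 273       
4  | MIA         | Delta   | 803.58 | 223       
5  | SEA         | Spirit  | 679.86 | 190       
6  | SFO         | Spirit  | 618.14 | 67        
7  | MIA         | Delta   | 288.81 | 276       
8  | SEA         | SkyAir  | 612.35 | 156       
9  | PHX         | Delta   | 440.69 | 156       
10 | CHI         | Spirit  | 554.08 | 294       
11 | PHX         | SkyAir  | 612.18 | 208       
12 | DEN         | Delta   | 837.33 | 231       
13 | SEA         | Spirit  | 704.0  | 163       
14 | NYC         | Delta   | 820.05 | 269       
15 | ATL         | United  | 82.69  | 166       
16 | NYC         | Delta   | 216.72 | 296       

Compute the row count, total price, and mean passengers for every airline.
SELECT airline,
       COUNT(*) as cnt,
       SUM(price) as total_price,
       AVG(passengers) as avg_passengers
FROM flights
GROUP BY airline

Result:
  Delta: 6 records, 3407.18 total price, 241.83 avg passengers
  SkyAir: 3 records, 1913.87 total price, 197.67 avg passengers
  Spirit: 5 records, 2958.03 total price, 197.40 avg passengers
  United: 2 records, 638.07 total price, 227.00 avg passengers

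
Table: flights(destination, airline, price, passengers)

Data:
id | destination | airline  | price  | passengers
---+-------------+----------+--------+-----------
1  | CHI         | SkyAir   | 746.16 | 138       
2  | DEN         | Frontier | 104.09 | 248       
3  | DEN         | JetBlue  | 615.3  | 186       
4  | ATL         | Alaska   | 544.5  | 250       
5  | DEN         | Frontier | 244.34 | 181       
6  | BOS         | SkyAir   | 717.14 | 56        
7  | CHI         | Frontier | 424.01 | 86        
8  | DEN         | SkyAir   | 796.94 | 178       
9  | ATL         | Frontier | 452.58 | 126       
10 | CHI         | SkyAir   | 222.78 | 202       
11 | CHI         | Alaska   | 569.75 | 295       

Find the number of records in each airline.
SELECT airline, COUNT(*) as count
FROM flights
GROUP BY airline

Result:
  Alaska: 2
  Frontier: 4
  JetBlue: 1
  SkyAir: 4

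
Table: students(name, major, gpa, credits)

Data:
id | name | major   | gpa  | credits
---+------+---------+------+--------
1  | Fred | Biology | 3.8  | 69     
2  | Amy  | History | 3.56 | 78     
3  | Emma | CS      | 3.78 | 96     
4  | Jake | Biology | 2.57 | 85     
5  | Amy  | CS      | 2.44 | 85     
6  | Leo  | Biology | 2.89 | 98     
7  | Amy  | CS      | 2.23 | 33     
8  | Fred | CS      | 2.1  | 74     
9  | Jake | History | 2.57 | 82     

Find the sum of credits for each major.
SELECT major, SUM(credits) as result
FROM students
GROUP BY major

Result:
  Biology: 252
  CS: 288
  History: 160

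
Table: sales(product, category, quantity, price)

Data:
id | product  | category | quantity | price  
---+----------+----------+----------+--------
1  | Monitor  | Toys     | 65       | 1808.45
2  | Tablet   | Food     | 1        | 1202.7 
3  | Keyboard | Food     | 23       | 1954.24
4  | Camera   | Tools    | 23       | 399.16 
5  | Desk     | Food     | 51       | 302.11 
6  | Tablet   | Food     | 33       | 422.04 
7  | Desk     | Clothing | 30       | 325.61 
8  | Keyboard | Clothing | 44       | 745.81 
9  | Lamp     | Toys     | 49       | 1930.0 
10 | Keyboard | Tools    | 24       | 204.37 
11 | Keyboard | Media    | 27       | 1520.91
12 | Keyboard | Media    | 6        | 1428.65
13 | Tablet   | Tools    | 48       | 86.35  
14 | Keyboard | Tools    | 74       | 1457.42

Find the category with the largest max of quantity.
SELECT category, MAX(quantity) as val
FROM sales
GROUP BY category
ORDER BY val DESC
LIMIT 1

Result: Tools with max(quantity) = 74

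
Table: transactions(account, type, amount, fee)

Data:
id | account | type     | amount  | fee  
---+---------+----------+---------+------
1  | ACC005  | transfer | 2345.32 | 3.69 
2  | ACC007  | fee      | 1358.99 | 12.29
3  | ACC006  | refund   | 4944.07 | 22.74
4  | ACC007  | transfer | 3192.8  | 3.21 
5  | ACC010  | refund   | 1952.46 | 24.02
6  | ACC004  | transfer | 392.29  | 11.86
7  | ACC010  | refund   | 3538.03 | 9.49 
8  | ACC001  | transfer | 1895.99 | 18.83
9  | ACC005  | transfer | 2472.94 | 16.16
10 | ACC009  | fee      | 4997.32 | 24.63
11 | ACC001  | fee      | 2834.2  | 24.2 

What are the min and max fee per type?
SELECT type, MIN(fee), MAX(fee)
FROM transactions
GROUP BY type

Result:
  fee: min=12.29, max=24.63
  refund: min=9.49, max=24.02
  transfer: min=3.21, max=18.83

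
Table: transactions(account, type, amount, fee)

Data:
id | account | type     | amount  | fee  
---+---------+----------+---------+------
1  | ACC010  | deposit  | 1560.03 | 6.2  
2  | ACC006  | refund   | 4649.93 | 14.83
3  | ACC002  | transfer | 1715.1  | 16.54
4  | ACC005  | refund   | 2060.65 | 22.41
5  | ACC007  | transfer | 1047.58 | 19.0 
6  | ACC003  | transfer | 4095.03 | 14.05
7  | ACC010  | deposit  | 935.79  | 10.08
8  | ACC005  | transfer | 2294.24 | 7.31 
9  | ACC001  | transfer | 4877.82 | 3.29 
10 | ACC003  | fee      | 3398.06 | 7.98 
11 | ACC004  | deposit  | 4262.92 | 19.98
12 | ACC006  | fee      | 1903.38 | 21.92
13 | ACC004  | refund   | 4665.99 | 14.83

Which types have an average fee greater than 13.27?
SELECT type, AVG(fee)
FROM transactions
GROUP BY type
HAVING AVG(fee) > 13.27

Result:
  fee: avg=14.95
  refund: avg=17.36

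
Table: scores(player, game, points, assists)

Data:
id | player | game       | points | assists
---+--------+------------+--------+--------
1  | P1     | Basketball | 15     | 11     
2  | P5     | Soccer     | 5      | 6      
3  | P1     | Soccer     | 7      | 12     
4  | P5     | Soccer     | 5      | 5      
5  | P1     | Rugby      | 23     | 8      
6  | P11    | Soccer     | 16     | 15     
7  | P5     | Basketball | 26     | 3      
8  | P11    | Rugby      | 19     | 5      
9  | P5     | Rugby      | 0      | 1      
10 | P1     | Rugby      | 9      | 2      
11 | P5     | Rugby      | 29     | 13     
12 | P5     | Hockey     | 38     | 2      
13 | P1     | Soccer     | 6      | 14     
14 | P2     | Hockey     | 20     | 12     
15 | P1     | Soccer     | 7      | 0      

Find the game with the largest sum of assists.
SELECT game, SUM(assists) as val
FROM scores
GROUP BY game
ORDER BY val DESC
LIMIT 1

Result: Soccer with sum(assists) = 52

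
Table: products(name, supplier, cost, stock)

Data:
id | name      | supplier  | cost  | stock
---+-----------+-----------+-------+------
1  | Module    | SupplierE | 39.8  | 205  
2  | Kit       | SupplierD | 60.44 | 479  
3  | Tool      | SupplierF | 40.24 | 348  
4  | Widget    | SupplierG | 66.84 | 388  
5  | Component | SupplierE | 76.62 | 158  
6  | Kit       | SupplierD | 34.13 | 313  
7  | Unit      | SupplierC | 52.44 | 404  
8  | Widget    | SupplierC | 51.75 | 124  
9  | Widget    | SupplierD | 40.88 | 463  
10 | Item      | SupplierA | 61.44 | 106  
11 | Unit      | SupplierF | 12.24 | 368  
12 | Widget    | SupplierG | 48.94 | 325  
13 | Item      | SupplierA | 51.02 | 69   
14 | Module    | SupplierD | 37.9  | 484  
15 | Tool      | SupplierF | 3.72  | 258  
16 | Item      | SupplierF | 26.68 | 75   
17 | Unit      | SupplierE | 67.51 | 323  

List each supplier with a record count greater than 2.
SELECT supplier, COUNT(*) as cnt
FROM products
GROUP BY supplier
HAVING COUNT(*) > 2

Result:
  SupplierD: 4
  SupplierE: 3
  SupplierF: 4

Note: HAVING filters groups after aggregation, WHERE filters rows before.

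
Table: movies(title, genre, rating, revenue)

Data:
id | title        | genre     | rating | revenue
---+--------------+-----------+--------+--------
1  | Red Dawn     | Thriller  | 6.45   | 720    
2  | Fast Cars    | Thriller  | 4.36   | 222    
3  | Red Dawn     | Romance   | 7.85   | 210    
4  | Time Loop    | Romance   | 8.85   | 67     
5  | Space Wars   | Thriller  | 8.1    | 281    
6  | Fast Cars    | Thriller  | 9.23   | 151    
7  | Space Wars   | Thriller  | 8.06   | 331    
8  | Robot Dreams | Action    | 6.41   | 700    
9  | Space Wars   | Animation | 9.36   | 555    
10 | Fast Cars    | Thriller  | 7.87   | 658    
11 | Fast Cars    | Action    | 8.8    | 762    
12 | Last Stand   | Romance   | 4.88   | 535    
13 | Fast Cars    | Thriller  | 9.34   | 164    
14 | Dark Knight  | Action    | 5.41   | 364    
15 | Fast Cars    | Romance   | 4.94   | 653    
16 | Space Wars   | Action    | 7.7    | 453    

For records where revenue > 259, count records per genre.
SELECT genre, COUNT(*)
FROM movies
WHERE revenue > 259
GROUP BY genre

Note: WHERE filters rows before grouping.

Result:
  Action: 4
  Animation: 1
  Romance: 2
  Thriller: 4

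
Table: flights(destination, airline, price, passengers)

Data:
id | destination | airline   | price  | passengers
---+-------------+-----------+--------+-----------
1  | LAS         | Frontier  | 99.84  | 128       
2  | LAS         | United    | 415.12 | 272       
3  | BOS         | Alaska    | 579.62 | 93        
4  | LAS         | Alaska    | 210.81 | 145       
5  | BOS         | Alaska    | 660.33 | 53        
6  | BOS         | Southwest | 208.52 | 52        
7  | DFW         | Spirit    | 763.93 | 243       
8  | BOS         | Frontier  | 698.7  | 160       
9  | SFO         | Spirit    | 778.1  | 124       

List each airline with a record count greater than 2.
SELECT airline, COUNT(*) as cnt
FROM flights
GROUP BY airline
HAVING COUNT(*) > 2

Result:
  Alaska: 3

Note: HAVING filters groups after aggregation, WHERE filters rows before.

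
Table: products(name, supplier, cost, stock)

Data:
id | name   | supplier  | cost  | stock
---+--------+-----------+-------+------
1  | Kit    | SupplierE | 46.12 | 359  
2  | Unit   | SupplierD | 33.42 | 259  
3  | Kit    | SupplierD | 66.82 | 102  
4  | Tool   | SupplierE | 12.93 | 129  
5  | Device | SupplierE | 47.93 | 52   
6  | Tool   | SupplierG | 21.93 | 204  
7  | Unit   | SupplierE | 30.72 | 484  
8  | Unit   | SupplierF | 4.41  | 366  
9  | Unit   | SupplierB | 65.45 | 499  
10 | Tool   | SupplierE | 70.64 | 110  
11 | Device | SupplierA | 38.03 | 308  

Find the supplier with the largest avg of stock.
SELECT supplier, AVG(stock) as val
FROM products
GROUP BY supplier
ORDER BY val DESC
LIMIT 1

Result: SupplierB with avg(stock) = 499.00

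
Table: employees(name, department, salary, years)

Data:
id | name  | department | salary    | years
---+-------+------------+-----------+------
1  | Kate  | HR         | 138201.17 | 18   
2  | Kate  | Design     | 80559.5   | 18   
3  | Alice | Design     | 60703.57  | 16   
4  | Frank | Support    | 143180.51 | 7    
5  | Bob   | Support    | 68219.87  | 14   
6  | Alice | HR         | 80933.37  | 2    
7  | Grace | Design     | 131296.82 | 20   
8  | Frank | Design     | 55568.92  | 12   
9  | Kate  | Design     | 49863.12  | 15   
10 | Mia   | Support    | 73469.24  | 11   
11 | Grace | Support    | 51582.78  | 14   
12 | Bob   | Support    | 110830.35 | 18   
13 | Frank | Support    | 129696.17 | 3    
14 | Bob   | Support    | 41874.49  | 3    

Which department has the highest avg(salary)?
SELECT department, AVG(salary) as val
FROM employees
GROUP BY department
ORDER BY val DESC
LIMIT 1

Result: HR with avg(salary) = 109567.27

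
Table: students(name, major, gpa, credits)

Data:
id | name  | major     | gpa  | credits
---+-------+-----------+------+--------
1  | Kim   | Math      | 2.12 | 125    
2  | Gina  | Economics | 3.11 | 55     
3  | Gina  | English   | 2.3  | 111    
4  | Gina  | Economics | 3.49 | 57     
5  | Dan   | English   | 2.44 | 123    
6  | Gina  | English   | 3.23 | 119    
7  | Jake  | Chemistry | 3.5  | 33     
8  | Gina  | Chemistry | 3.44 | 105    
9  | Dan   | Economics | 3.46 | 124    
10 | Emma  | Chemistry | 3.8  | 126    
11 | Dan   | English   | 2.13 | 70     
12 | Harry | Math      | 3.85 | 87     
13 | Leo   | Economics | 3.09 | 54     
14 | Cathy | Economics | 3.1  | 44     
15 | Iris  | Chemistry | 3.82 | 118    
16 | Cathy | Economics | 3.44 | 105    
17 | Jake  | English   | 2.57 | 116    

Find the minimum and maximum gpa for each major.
SELECT major, MIN(gpa), MAX(gpa)
FROM students
GROUP BY major

Result:
  Chemistry: min=3.44, max=3.82
  Economics: min=3.09, max=3.49
  English: min=2.13, max=3.23
  Math: min=2.12, max=3.85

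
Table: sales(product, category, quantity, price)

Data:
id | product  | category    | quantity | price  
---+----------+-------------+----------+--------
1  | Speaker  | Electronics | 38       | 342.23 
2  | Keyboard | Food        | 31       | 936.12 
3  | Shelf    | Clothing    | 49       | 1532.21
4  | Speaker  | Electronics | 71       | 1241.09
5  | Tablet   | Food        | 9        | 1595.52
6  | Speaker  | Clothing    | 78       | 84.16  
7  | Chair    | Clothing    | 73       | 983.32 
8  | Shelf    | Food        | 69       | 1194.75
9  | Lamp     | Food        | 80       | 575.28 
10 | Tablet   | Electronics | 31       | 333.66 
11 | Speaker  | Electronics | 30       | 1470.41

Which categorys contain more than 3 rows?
SELECT category, COUNT(*) as cnt
FROM sales
GROUP BY category
HAVING COUNT(*) > 3

Result:
  Electronics: 4
  Food: 4

Note: HAVING filters groups after aggregation, WHERE filters rows before.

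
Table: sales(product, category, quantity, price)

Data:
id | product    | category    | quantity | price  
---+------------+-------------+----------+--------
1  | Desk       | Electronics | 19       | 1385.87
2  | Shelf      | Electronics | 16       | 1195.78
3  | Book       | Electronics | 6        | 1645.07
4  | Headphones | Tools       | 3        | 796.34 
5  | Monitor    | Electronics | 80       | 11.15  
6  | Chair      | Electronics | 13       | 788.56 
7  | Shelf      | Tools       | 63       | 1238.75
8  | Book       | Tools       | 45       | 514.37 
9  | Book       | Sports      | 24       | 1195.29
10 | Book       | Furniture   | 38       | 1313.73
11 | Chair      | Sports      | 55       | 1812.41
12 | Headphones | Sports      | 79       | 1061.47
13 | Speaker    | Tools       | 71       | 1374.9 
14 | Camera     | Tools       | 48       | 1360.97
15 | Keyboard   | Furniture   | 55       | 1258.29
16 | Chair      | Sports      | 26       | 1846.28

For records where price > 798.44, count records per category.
SELECT category, COUNT(*)
FROM sales
WHERE price > 798.44
GROUP BY category

Note: WHERE filters rows before grouping.

Result:
  Electronics: 3
  Furniture: 2
  Sports: 4
  Tools: 3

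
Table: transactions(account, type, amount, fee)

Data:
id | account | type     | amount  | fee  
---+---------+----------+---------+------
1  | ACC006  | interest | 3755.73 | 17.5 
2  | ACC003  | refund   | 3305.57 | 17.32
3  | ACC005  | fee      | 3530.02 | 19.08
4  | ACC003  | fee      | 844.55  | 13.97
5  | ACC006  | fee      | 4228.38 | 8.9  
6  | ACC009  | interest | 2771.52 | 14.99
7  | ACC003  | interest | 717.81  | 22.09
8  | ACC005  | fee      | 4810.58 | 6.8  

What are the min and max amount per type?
SELECT type, MIN(amount), MAX(amount)
FROM transactions
GROUP BY type

Result:
  fee: min=844.55, max=4810.58
  interest: min=717.81, max=3755.73
  refund: min=3305.57, max=3305.57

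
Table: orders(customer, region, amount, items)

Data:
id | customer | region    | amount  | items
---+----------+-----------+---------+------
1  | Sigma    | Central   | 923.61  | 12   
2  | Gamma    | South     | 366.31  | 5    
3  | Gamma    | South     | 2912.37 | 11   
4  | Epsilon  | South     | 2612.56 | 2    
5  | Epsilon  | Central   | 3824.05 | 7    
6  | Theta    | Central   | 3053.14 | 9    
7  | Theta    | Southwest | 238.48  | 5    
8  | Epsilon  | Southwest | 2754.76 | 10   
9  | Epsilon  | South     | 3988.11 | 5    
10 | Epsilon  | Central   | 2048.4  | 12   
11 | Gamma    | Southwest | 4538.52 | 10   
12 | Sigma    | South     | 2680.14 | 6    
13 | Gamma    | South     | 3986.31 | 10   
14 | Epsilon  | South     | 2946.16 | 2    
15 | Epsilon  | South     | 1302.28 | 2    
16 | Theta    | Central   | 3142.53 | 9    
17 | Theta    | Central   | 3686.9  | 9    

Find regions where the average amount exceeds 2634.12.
SELECT region, AVG(amount)
FROM orders
GROUP BY region
HAVING AVG(amount) > 2634.12

Result:
  Central: avg=2779.77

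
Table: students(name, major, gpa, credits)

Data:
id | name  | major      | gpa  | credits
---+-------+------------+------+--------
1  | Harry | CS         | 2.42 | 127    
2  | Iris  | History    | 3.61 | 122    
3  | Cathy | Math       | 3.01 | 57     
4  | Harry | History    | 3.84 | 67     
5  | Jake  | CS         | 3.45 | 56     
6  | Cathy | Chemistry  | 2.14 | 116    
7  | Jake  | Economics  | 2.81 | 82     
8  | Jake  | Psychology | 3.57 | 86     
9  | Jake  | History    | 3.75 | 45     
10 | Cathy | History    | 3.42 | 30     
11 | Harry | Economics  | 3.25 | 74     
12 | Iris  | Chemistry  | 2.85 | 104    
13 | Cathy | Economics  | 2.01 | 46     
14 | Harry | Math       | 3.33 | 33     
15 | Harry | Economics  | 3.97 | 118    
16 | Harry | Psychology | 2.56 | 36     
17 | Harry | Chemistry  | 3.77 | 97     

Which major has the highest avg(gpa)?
SELECT major, AVG(gpa) as val
FROM students
GROUP BY major
ORDER BY val DESC
LIMIT 1

Result: History with avg(gpa) = 3.66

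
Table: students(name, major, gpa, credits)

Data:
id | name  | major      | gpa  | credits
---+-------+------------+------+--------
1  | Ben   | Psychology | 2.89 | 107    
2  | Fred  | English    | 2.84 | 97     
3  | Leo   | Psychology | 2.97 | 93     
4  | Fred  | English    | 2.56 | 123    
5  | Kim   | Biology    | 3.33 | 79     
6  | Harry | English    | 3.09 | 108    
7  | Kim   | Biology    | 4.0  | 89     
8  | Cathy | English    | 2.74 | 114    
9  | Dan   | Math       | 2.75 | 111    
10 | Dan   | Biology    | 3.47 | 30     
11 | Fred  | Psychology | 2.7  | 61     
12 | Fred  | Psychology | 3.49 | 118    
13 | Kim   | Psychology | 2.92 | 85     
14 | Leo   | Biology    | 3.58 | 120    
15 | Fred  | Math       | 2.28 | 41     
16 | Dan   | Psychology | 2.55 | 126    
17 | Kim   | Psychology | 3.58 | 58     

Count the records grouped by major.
SELECT major, COUNT(*) as count
FROM students
GROUP BY major

Result:
  Biology: 4
  English: 4
  Math: 2
  Psychology: 7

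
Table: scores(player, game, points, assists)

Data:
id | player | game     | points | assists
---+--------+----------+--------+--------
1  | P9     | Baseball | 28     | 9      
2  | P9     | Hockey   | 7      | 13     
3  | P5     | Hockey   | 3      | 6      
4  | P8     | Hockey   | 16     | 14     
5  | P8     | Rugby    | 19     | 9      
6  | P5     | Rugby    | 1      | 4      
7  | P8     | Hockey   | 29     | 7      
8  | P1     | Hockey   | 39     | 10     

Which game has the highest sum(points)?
SELECT game, SUM(points) as val
FROM scores
GROUP BY game
ORDER BY val DESC
LIMIT 1

Result: Hockey with sum(points) = 94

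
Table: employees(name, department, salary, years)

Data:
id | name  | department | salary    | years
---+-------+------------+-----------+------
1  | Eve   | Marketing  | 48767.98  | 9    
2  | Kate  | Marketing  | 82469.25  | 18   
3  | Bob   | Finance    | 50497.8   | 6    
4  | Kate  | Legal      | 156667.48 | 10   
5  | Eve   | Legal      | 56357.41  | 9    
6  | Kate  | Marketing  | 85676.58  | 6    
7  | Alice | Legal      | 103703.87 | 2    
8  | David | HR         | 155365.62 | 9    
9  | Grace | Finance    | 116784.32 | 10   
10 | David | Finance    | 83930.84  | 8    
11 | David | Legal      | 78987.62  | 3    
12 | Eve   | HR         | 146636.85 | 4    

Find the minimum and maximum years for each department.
SELECT department, MIN(years), MAX(years)
FROM employees
GROUP BY department

Result:
  Finance: min=6, max=10
  HR: min=4, max=9
  Legal: min=2, max=10
  Marketing: min=6, max=18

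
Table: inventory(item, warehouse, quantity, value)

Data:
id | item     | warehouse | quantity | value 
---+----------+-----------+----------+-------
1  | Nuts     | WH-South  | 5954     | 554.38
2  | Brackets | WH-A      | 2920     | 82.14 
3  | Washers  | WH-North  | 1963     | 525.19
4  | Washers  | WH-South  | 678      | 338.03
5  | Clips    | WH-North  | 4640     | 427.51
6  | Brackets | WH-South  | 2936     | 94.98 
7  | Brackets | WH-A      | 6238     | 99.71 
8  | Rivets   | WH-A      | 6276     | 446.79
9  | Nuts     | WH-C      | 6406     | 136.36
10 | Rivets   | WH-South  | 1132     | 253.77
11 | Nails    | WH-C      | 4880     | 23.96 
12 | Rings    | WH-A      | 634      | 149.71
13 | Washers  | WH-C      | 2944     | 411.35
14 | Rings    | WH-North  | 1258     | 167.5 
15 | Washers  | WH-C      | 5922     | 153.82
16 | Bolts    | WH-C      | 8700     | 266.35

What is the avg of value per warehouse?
SELECT warehouse, AVG(value) as result
FROM inventory
GROUP BY warehouse

Result:
  WH-A: 194.59
  WH-C: 198.37
  WH-North: 373.40
  WH-South: 310.29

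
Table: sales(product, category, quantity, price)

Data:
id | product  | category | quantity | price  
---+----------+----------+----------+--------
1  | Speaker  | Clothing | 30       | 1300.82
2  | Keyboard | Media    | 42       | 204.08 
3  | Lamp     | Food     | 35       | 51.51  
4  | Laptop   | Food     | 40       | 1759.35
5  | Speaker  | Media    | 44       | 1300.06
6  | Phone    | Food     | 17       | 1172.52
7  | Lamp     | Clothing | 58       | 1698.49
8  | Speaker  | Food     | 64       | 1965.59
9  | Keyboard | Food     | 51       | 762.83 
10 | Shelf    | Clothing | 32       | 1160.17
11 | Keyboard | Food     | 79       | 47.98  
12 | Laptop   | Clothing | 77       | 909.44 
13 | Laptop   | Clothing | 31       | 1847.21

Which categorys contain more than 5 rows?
SELECT category, COUNT(*) as cnt
FROM sales
GROUP BY category
HAVING COUNT(*) > 5

Result:
  Food: 6

Note: HAVING filters groups after aggregation, WHERE filters rows before.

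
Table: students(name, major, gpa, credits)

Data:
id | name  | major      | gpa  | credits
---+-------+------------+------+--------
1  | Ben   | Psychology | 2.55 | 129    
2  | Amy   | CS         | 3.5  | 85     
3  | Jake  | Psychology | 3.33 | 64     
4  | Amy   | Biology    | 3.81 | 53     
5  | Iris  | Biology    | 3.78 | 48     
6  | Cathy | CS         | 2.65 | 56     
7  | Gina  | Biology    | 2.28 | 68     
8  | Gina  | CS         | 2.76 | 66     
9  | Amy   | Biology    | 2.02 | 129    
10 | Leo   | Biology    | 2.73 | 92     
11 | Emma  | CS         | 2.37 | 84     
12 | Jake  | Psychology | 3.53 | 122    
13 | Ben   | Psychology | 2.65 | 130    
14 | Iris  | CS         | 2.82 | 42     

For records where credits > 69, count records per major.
SELECT major, COUNT(*)
FROM students
WHERE credits > 69
GROUP BY major

Note: WHERE filters rows before grouping.

Result:
  Biology: 2
  CS: 2
  Psychology: 3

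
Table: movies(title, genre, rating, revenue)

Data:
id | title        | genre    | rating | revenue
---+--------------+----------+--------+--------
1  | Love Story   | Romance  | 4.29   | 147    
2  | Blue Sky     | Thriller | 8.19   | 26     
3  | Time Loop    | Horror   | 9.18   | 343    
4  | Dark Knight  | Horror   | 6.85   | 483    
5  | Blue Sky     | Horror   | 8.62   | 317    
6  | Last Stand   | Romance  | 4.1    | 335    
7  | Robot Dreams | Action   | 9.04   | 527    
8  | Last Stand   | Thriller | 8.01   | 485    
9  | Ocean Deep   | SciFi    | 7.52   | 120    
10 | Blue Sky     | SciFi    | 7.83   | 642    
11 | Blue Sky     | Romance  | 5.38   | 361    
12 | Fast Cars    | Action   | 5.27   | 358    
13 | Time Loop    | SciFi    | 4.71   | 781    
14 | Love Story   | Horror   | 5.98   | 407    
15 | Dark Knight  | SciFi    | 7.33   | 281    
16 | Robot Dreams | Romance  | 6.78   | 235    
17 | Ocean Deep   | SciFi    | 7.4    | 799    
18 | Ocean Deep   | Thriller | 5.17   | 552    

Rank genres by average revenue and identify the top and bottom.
SELECT genre, AVG(revenue)
FROM movies
GROUP BY genre
ORDER BY AVG(revenue)

All groups:
  Romance: 269.50
  Thriller: 354.33
  Horror: 387.50
  Action: 442.50
  SciFi: 524.60

Highest: SciFi (524.60)
Lowest: Romance (269.50)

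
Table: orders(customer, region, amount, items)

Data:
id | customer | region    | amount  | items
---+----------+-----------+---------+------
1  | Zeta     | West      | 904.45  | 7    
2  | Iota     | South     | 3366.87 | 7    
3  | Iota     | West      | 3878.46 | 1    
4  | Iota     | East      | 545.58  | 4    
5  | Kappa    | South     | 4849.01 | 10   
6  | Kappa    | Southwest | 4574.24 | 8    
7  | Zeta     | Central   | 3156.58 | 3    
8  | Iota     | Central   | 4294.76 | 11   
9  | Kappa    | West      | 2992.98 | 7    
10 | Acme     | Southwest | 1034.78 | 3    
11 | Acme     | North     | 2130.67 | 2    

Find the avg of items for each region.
SELECT region, AVG(items) as result
FROM orders
GROUP BY region

Result:
  Central: 7.00
  East: 4.00
  North: 2.00
  South: 8.50
  Southwest: 5.50
  West: 5.00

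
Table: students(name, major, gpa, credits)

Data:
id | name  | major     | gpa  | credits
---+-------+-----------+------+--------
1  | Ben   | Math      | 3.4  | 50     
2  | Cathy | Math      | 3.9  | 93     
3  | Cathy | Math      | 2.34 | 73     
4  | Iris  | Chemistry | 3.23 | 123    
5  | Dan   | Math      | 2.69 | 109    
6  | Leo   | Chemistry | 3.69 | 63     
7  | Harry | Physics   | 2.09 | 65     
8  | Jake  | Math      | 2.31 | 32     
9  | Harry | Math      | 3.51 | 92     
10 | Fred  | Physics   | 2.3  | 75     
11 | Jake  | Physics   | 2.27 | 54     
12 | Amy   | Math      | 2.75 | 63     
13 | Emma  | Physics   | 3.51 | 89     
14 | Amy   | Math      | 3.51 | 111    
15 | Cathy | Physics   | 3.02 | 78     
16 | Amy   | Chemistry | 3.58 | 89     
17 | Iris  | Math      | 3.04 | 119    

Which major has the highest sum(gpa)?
SELECT major, SUM(gpa) as val
FROM students
GROUP BY major
ORDER BY val DESC
LIMIT 1

Result: Math with sum(gpa) = 27.45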